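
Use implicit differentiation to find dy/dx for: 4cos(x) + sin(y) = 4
Differentiate the relation implicitly: treat y = y(x) and apply the chain rule, so every y-derivative picks up a y' = dy/dx factor.

With everything moved to the left-hand side, differentiate term by term:
  d/dx[sin(y)] = y'·cos(y)
  d/dx[4cos(x)] = -4sin(x)
  d/dx[-4] = 0

Separating the contributions that come from x directly and those that come through y:
  without y':      -4sin(x)
  multiplying y':  cos(y)

so (-4sin(x)) + (cos(y))·y' = 0, and therefore
  dy/dx = -(-4sin(x))/(cos(y)) = 4sin(x)/cos(y)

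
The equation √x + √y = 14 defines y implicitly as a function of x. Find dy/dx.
Take d/dx of both sides. Since y is implicitly a function of x, the chain rule attaches a y' = dy/dx factor whenever we differentiate through y.

Set F(x, y) = (left side) − (right side), so the curve is F = 0. Differentiating each term of F:
  d/dx[√(x)] = 1/(2√(x))
  d/dx[√(y)] = y'/(2√(y))
  d/dx[-14] = 0

Collecting, the y'-free part is the partial derivative in x and the y' coefficient is the partial derivative in y:
  ∂F/∂x = 1/(2√(x))
  ∂F/∂y = 1/(2√(y))

so d/dx[F(x, y(x))] = ∂F/∂x + (∂F/∂y)·y' = 0. Rearranging,
  dy/dx = -(∂F/∂x)/(∂F/∂y) = -(1/(2√(x)))/(1/(2√(y))) = -√(y)/√(x)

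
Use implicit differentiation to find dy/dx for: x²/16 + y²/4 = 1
Take d/dx of both sides. Since y is implicitly a function of x, the chain rule attaches a y' = dy/dx factor whenever we differentiate through y.

Set F(x, y) = (left side) − (right side), so the curve is F = 0. Differentiating each term of F:
  d/dx[x^2/16] = x/8
  d/dx[y^2/4] = y·y'/2
  d/dx[-1] = 0

Collecting, the y'-free part is the partial derivative in x and the y' coefficient is the partial derivative in y:
  ∂F/∂x = x/8
  ∂F/∂y = y/2

so d/dx[F(x, y(x))] = ∂F/∂x + (∂F/∂y)·y' = 0. Rearranging,
  dy/dx = -(∂F/∂x)/(∂F/∂y) = -(x/8)/(y/2) = -x/(4y)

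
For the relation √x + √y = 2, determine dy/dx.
Apply d/dx to both sides, remembering that y depends on x. Each occurrence of y therefore brings in a y' = dy/dx via the chain rule.

With F(x, y) equal to the left-hand side minus the right, differentiate F term by term:
  d/dx[√(x)] = 1/(2√(x))
  d/dx[√(y)] = y'/(2√(y))
  d/dx[-2] = 0
Adding these up, d/dx[F] = 0 becomes
  (1/(2√(x))) + (1/(2√(y)))·y' = 0,
so isolating y',
  dy/dx = -(1/(2√(x)))/(1/(2√(y))) = -√(y)/√(x)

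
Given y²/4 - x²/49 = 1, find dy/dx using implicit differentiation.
Differentiate the relation implicitly: treat y = y(x) and apply the chain rule, so every y-derivative picks up a y' = dy/dx factor.

With everything moved to the left-hand side, differentiate term by term:
  d/dx[-x^2/49] = -2x/49
  d/dx[y^2/4] = y·y'/2
  d/dx[-1] = 0

Separating the contributions that come from x directly and those that come through y:
  without y':      -2x/49
  multiplying y':  y/2

so (-2x/49) + (y/2)·y' = 0, and therefore
  dy/dx = -(-2x/49)/(y/2) = 4x/(49y)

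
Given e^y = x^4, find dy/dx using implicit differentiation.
Differentiate the relation implicitly: treat y = y(x) and apply the chain rule, so every y-derivative picks up a y' = dy/dx factor.

With everything moved to the left-hand side, differentiate term by term:
  d/dx[-x^4] = -4x^3
  d/dx[e^(y)] = y'·e^(y)

Separating the contributions that come from x directly and those that come through y:
  without y':      -4x^3
  multiplying y':  e^(y)

so (-4x^3) + (e^(y))·y' = 0, and therefore
  dy/dx = -(-4x^3)/(e^(y)) = 4x^3e^(-y)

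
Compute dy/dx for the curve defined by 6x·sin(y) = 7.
Apply d/dx to both sides, remembering that y depends on x. Each occurrence of y therefore brings in a y' = dy/dx via the chain rule.

With F(x, y) equal to the left-hand side minus the right, differentiate F term by term:
  d/dx[6x·sin(y)] = 6x·y'·cos(y) + 6sin(y)
  d/dx[-7] = 0
Adding these up, d/dx[F] = 0 becomes
  (6sin(y)) + (6x·cos(y))·y' = 0,
so isolating y',
  dy/dx = -(6sin(y))/(6x·cos(y)) = -tan(y)/x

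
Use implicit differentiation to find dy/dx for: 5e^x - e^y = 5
Differentiate both sides with respect to x, treating y as y(x). By the chain rule, any term containing y contributes a factor of y' = dy/dx when we differentiate it.

Move every term to one side and write the relation as F(x, y) = 0. Term by term,
  d/dx[5e^(x)] = 5e^(x)
  d/dx[-e^(y)] = -y'·e^(y)
  d/dx[-5] = 0

The pieces without y' make up ∂F/∂x and the coefficient of y' is ∂F/∂y:
  ∂F/∂x = 5e^(x),
  ∂F/∂y = -e^(y).

Since d/dx[F] = ∂F/∂x + (∂F/∂y)·y' = 0, solve for y':
  (∂F/∂y)·y' = -∂F/∂x
  dy/dx = -(∂F/∂x)/(∂F/∂y) = -(5e^(x))/(-e^(y)) = 5e^(x - y)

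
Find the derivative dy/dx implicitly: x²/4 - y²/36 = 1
Apply d/dx to both sides, remembering that y depends on x. Each occurrence of y therefore brings in a y' = dy/dx via the chain rule.

With F(x, y) equal to the left-hand side minus the right, differentiate F term by term:
  d/dx[x^2/4] = x/2
  d/dx[-y^2/36] = -y·y'/18
  d/dx[-1] = 0
Adding these up, d/dx[F] = 0 becomes
  (x/2) + (-y/18)·y' = 0,
so isolating y',
  dy/dx = -(x/2)/(-y/18) = 9x/y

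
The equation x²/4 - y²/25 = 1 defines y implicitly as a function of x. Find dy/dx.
Take d/dx of both sides. Since y is implicitly a function of x, the chain rule attaches a y' = dy/dx factor whenever we differentiate through y.

Set F(x, y) = (left side) − (right side), so the curve is F = 0. Differentiating each term of F:
  d/dx[x^2/4] = x/2
  d/dx[-y^2/25] = -2y·y'/25
  d/dx[-1] = 0

Collecting, the y'-free part is the partial derivative in x and the y' coefficient is the partial derivative in y:
  ∂F/∂x = x/2
  ∂F/∂y = -2y/25

so d/dx[F(x, y(x))] = ∂F/∂x + (∂F/∂y)·y' = 0. Rearranging,
  dy/dx = -(∂F/∂x)/(∂F/∂y) = -(x/2)/(-2y/25) = 25x/(4y)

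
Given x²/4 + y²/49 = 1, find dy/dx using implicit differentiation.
Take d/dx of both sides. Since y is implicitly a function of x, the chain rule attaches a y' = dy/dx factor whenever we differentiate through y.

Set F(x, y) = (left side) − (right side), so the curve is F = 0. Differentiating each term of F:
  d/dx[x^2/4] = x/2
  d/dx[y^2/49] = 2y·y'/49
  d/dx[-1] = 0

Collecting, the y'-free part is the partial derivative in x and the y' coefficient is the partial derivative in y:
  ∂F/∂x = x/2
  ∂F/∂y = 2y/49

so d/dx[F(x, y(x))] = ∂F/∂x + (∂F/∂y)·y' = 0. Rearranging,
  dy/dx = -(∂F/∂x)/(∂F/∂y) = -(x/2)/(2y/49) = -49x/(4y)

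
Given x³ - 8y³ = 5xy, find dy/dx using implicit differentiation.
Differentiate both sides with respect to x, treating y as y(x). By the chain rule, any term containing y contributes a factor of y' = dy/dx when we differentiate it.

Move every term to one side and write the relation as F(x, y) = 0. Term by term,
  d/dx[x^3] = 3x^2
  d/dx[-5xy] = -5x·y' - 5y
  d/dx[-8y^3] = -24y^2·y'

The pieces without y' make up ∂F/∂x and the coefficient of y' is ∂F/∂y:
  ∂F/∂x = 3x^2 - 5y,
  ∂F/∂y = -5x - 24y^2.

Since d/dx[F] = ∂F/∂x + (∂F/∂y)·y' = 0, solve for y':
  (∂F/∂y)·y' = -∂F/∂x
  dy/dx = -(∂F/∂x)/(∂F/∂y) = -(3x^2 - 5y)/(-5x - 24y^2) = (3x^2 - 5y)/(5x + 24y^2)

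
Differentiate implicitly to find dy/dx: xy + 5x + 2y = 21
Differentiate both sides with respect to x, treating y as y(x). By the chain rule, any term containing y contributes a factor of y' = dy/dx when we differentiate it.

Move every term to one side and write the relation as F(x, y) = 0. Term by term,
  d/dx[xy] = x·y' + y
  d/dx[5x] = 5
  d/dx[2y] = 2·y'
  d/dx[-21] = 0

The pieces without y' make up ∂F/∂x and the coefficient of y' is ∂F/∂y:
  ∂F/∂x = y + 5,
  ∂F/∂y = x + 2.

Since d/dx[F] = ∂F/∂x + (∂F/∂y)·y' = 0, solve for y':
  (∂F/∂y)·y' = -∂F/∂x
  dy/dx = -(∂F/∂x)/(∂F/∂y) = -(y + 5)/(x + 2) = (-y - 5)/(x + 2)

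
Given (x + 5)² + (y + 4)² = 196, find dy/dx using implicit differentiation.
Take d/dx of both sides. Since y is implicitly a function of x, the chain rule attaches a y' = dy/dx factor whenever we differentiate through y.

Set F(x, y) = (left side) − (right side), so the curve is F = 0. Differentiating each term of F:
  d/dx[(x + 5)^2] = 2x + 10
  d/dx[(y + 4)^2] = 2·y'(y + 4)
  d/dx[-196] = 0

Collecting, the y'-free part is the partial derivative in x and the y' coefficient is the partial derivative in y:
  ∂F/∂x = 2x + 10
  ∂F/∂y = 2y + 8

so d/dx[F(x, y(x))] = ∂F/∂x + (∂F/∂y)·y' = 0. Rearranging,
  dy/dx = -(∂F/∂x)/(∂F/∂y) = -(2x + 10)/(2y + 8) = (-x - 5)/(y + 4)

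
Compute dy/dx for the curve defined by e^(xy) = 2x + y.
Differentiate both sides with respect to x, treating y as y(x). By the chain rule, any term containing y contributes a factor of y' = dy/dx when we differentiate it.

Move every term to one side and write the relation as F(x, y) = 0. Term by term,
  d/dx[-2x] = -2
  d/dx[-y] = -y'
  d/dx[e^(xy)] = (x·y' + y)·e^(xy)

The pieces without y' make up ∂F/∂x and the coefficient of y' is ∂F/∂y:
  ∂F/∂x = y·e^(xy) - 2,
  ∂F/∂y = x·e^(xy) - 1.

Since d/dx[F] = ∂F/∂x + (∂F/∂y)·y' = 0, solve for y':
  (∂F/∂y)·y' = -∂F/∂x
  dy/dx = -(∂F/∂x)/(∂F/∂y) = -(y·e^(xy) - 2)/(x·e^(xy) - 1) = (-y·e^(xy) + 2)/(x·e^(xy) - 1)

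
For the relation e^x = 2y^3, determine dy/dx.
Differentiate the relation implicitly: treat y = y(x) and apply the chain rule, so every y-derivative picks up a y' = dy/dx factor.

With everything moved to the left-hand side, differentiate term by term:
  d/dx[-2y^3] = -6y^2·y'
  d/dx[e^(x)] = e^(x)

Separating the contributions that come from x directly and those that come through y:
  without y':      e^(x)
  multiplying y':  -6y^2

so (e^(x)) + (-6y^2)·y' = 0, and therefore
  dy/dx = -(e^(x))/(-6y^2) = e^(x)/(6y^2)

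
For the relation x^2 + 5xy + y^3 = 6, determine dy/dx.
Take d/dx of both sides. Since y is implicitly a function of x, the chain rule attaches a y' = dy/dx factor whenever we differentiate through y.

Set F(x, y) = (left side) − (right side), so the curve is F = 0. Differentiating each term of F:
  d/dx[x^2] = 2x
  d/dx[5xy] = 5x·y' + 5y
  d/dx[y^3] = 3y^2·y'
  d/dx[-6] = 0

Collecting, the y'-free part is the partial derivative in x and the y' coefficient is the partial derivative in y:
  ∂F/∂x = 2x + 5y
  ∂F/∂y = 5x + 3y^2

so d/dx[F(x, y(x))] = ∂F/∂x + (∂F/∂y)·y' = 0. Rearranging,
  dy/dx = -(∂F/∂x)/(∂F/∂y) = -(2x + 5y)/(5x + 3y^2) = (-2x - 5y)/(5x + 3y^2)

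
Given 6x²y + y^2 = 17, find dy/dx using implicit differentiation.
Apply d/dx to both sides, remembering that y depends on x. Each occurrence of y therefore brings in a y' = dy/dx via the chain rule.

With F(x, y) equal to the left-hand side minus the right, differentiate F term by term:
  d/dx[6x^2y] = 6x^2·y' + 12xy
  d/dx[y^2] = 2y·y'
  d/dx[-17] = 0
Adding these up, d/dx[F] = 0 becomes
  (12xy) + (6x^2 + 2y)·y' = 0,
so isolating y',
  dy/dx = -(12xy)/(6x^2 + 2y) = -6xy/(3x^2 + y)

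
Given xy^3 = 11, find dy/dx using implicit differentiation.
Differentiate both sides with respect to x, treating y as y(x). By the chain rule, any term containing y contributes a factor of y' = dy/dx when we differentiate it.

Move every term to one side and write the relation as F(x, y) = 0. Term by term,
  d/dx[xy^3] = 3xy^2·y' + y^3
  d/dx[-11] = 0

The pieces without y' make up ∂F/∂x and the coefficient of y' is ∂F/∂y:
  ∂F/∂x = y^3,
  ∂F/∂y = 3xy^2.

Since d/dx[F] = ∂F/∂x + (∂F/∂y)·y' = 0, solve for y':
  (∂F/∂y)·y' = -∂F/∂x
  dy/dx = -(∂F/∂x)/(∂F/∂y) = -(y^3)/(3xy^2) = -y/(3x)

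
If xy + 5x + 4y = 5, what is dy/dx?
Take d/dx of both sides. Since y is implicitly a function of x, the chain rule attaches a y' = dy/dx factor whenever we differentiate through y.

Set F(x, y) = (left side) − (right side), so the curve is F = 0. Differentiating each term of F:
  d/dx[xy] = x·y' + y
  d/dx[5x] = 5
  d/dx[4y] = 4·y'
  d/dx[-5] = 0

Collecting, the y'-free part is the partial derivative in x and the y' coefficient is the partial derivative in y:
  ∂F/∂x = y + 5
  ∂F/∂y = x + 4

so d/dx[F(x, y(x))] = ∂F/∂x + (∂F/∂y)·y' = 0. Rearranging,
  dy/dx = -(∂F/∂x)/(∂F/∂y) = -(y + 5)/(x + 4) = (-y - 5)/(x + 4)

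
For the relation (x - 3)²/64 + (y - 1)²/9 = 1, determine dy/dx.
Differentiate the relation implicitly: treat y = y(x) and apply the chain rule, so every y-derivative picks up a y' = dy/dx factor.

With everything moved to the left-hand side, differentiate term by term:
  d/dx[(x - 3)^2/64] = x/32 - 3/32
  d/dx[(y - 1)^2/9] = 2·y'(y - 1)/9
  d/dx[-1] = 0

Separating the contributions that come from x directly and those that come through y:
  without y':      x/32 - 3/32
  multiplying y':  2y/9 - 2/9

so (x/32 - 3/32) + (2y/9 - 2/9)·y' = 0, and therefore
  dy/dx = -(x/32 - 3/32)/(2y/9 - 2/9)
        = -((x - 3)/32)/(2(y - 1)/9) = 9(3 - x)/(64(y - 1))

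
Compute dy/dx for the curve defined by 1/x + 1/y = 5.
Take d/dx of both sides. Since y is implicitly a function of x, the chain rule attaches a y' = dy/dx factor whenever we differentiate through y.

Set F(x, y) = (left side) − (right side), so the curve is F = 0. Differentiating each term of F:
  d/dx[1/y] = -y'/y^2
  d/dx[1/x] = -1/x^2
  d/dx[-5] = 0

Collecting, the y'-free part is the partial derivative in x and the y' coefficient is the partial derivative in y:
  ∂F/∂x = -1/x^2
  ∂F/∂y = -1/y^2

so d/dx[F(x, y(x))] = ∂F/∂x + (∂F/∂y)·y' = 0. Rearranging,
  dy/dx = -(∂F/∂x)/(∂F/∂y) = -(-1/x^2)/(-1/y^2) = -y^2/x^2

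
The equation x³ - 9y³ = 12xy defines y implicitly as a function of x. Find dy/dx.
Take d/dx of both sides. Since y is implicitly a function of x, the chain rule attaches a y' = dy/dx factor whenever we differentiate through y.

Set F(x, y) = (left side) − (right side), so the curve is F = 0. Differentiating each term of F:
  d/dx[x^3] = 3x^2
  d/dx[-12xy] = -12x·y' - 12y
  d/dx[-9y^3] = -27y^2·y'

Collecting, the y'-free part is the partial derivative in x and the y' coefficient is the partial derivative in y:
  ∂F/∂x = 3x^2 - 12y
  ∂F/∂y = -12x - 27y^2

so d/dx[F(x, y(x))] = ∂F/∂x + (∂F/∂y)·y' = 0. Rearranging,
  dy/dx = -(∂F/∂x)/(∂F/∂y) = -(3x^2 - 12y)/(-12x - 27y^2) = (x^2 - 4y)/(4x + 9y^2)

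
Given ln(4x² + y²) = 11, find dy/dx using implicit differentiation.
Differentiate the relation implicitly: treat y = y(x) and apply the chain rule, so every y-derivative picks up a y' = dy/dx factor.

With everything moved to the left-hand side, differentiate term by term:
  d/dx[ln(4x^2 + y^2)] = (8x + 2y·y')/(4x^2 + y^2)
  d/dx[-11] = 0

Separating the contributions that come from x directly and those that come through y:
  without y':      8x/(4x^2 + y^2)
  multiplying y':  2y/(4x^2 + y^2)

so (8x/(4x^2 + y^2)) + (2y/(4x^2 + y^2))·y' = 0, and therefore
  dy/dx = -(8x/(4x^2 + y^2))/(2y/(4x^2 + y^2)) = -4x/y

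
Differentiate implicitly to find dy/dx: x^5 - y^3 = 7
Differentiate the relation implicitly: treat y = y(x) and apply the chain rule, so every y-derivative picks up a y' = dy/dx factor.

With everything moved to the left-hand side, differentiate term by term:
  d/dx[x^5] = 5x^4
  d/dx[-y^3] = -3y^2·y'
  d/dx[-7] = 0

Separating the contributions that come from x directly and those that come through y:
  without y':      5x^4
  multiplying y':  -3y^2

so (5x^4) + (-3y^2)·y' = 0, and therefore
  dy/dx = -(5x^4)/(-3y^2) = 5x^4/(3y^2)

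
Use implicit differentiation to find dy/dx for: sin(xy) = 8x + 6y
Apply d/dx to both sides, remembering that y depends on x. Each occurrence of y therefore brings in a y' = dy/dx via the chain rule.

With F(x, y) equal to the left-hand side minus the right, differentiate F term by term:
  d/dx[-8x] = -8
  d/dx[-6y] = -6·y'
  d/dx[sin(xy)] = (x·y' + y)·cos(xy)
Adding these up, d/dx[F] = 0 becomes
  (y·cos(xy) - 8) + (x·cos(xy) - 6)·y' = 0,
so isolating y',
  dy/dx = -(y·cos(xy) - 8)/(x·cos(xy) - 6) = (-y·cos(xy) + 8)/(x·cos(xy) - 6)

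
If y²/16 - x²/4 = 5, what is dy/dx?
Take d/dx of both sides. Since y is implicitly a function of x, the chain rule attaches a y' = dy/dx factor whenever we differentiate through y.

Set F(x, y) = (left side) − (right side), so the curve is F = 0. Differentiating each term of F:
  d/dx[-x^2/4] = -x/2
  d/dx[y^2/16] = y·y'/8
  d/dx[-5] = 0

Collecting, the y'-free part is the partial derivative in x and the y' coefficient is the partial derivative in y:
  ∂F/∂x = -x/2
  ∂F/∂y = y/8

so d/dx[F(x, y(x))] = ∂F/∂x + (∂F/∂y)·y' = 0. Rearranging,
  dy/dx = -(∂F/∂x)/(∂F/∂y) = -(-x/2)/(y/8) = 4x/y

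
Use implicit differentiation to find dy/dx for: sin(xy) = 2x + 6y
Apply d/dx to both sides, remembering that y depends on x. Each occurrence of y therefore brings in a y' = dy/dx via the chain rule.

With F(x, y) equal to the left-hand side minus the right, differentiate F term by term:
  d/dx[-2x] = -2
  d/dx[-6y] = -6·y'
  d/dx[sin(xy)] = (x·y' + y)·cos(xy)
Adding these up, d/dx[F] = 0 becomes
  (y·cos(xy) - 2) + (x·cos(xy) - 6)·y' = 0,
so isolating y',
  dy/dx = -(y·cos(xy) - 2)/(x·cos(xy) - 6) = (-y·cos(xy) + 2)/(x·cos(xy) - 6)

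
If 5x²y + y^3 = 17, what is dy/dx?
Differentiate the relation implicitly: treat y = y(x) and apply the chain rule, so every y-derivative picks up a y' = dy/dx factor.

With everything moved to the left-hand side, differentiate term by term:
  d/dx[5x^2y] = 5x^2·y' + 10xy
  d/dx[y^3] = 3y^2·y'
  d/dx[-17] = 0

Separating the contributions that come from x directly and those that come through y:
  without y':      10xy
  multiplying y':  5x^2 + 3y^2

so (10xy) + (5x^2 + 3y^2)·y' = 0, and therefore
  dy/dx = -(10xy)/(5x^2 + 3y^2) = -10xy/(5x^2 + 3y^2)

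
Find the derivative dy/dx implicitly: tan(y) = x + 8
Apply d/dx to both sides, remembering that y depends on x. Each occurrence of y therefore brings in a y' = dy/dx via the chain rule.

With F(x, y) equal to the left-hand side minus the right, differentiate F term by term:
  d/dx[-x] = -1
  d/dx[tan(y)] = y'(tan(y)^2 + 1)
  d/dx[-8] = 0
Adding these up, d/dx[F] = 0 becomes
  (-1) + (tan(y)^2 + 1)·y' = 0,
so isolating y',
  dy/dx = -(-1)/(tan(y)^2 + 1) = cos(y)^2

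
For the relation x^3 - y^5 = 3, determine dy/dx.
Take d/dx of both sides. Since y is implicitly a function of x, the chain rule attaches a y' = dy/dx factor whenever we differentiate through y.

Set F(x, y) = (left side) − (right side), so the curve is F = 0. Differentiating each term of F:
  d/dx[x^3] = 3x^2
  d/dx[-y^5] = -5y^4·y'
  d/dx[-3] = 0

Collecting, the y'-free part is the partial derivative in x and the y' coefficient is the partial derivative in y:
  ∂F/∂x = 3x^2
  ∂F/∂y = -5y^4

so d/dx[F(x, y(x))] = ∂F/∂x + (∂F/∂y)·y' = 0. Rearranging,
  dy/dx = -(∂F/∂x)/(∂F/∂y) = -(3x^2)/(-5y^4) = 3x^2/(5y^4)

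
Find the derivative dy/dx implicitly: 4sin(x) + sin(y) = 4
Take d/dx of both sides. Since y is implicitly a function of x, the chain rule attaches a y' = dy/dx factor whenever we differentiate through y.

Set F(x, y) = (left side) − (right side), so the curve is F = 0. Differentiating each term of F:
  d/dx[4sin(x)] = 4cos(x)
  d/dx[sin(y)] = y'·cos(y)
  d/dx[-4] = 0

Collecting, the y'-free part is the partial derivative in x and the y' coefficient is the partial derivative in y:
  ∂F/∂x = 4cos(x)
  ∂F/∂y = cos(y)

so d/dx[F(x, y(x))] = ∂F/∂x + (∂F/∂y)·y' = 0. Rearranging,
  dy/dx = -(∂F/∂x)/(∂F/∂y) = -(4cos(x))/(cos(y)) = -4cos(x)/cos(y)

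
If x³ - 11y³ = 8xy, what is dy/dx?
Apply d/dx to both sides, remembering that y depends on x. Each occurrence of y therefore brings in a y' = dy/dx via the chain rule.

With F(x, y) equal to the left-hand side minus the right, differentiate F term by term:
  d/dx[x^3] = 3x^2
  d/dx[-8xy] = -8x·y' - 8y
  d/dx[-11y^3] = -33y^2·y'
Adding these up, d/dx[F] = 0 becomes
  (3x^2 - 8y) + (-8x - 33y^2)·y' = 0,
so isolating y',
  dy/dx = -(3x^2 - 8y)/(-8x - 33y^2) = (3x^2 - 8y)/(8x + 33y^2)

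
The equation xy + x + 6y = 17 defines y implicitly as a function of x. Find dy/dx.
Apply d/dx to both sides, remembering that y depends on x. Each occurrence of y therefore brings in a y' = dy/dx via the chain rule.

With F(x, y) equal to the left-hand side minus the right, differentiate F term by term:
  d/dx[xy] = x·y' + y
  d/dx[x] = 1
  d/dx[6y] = 6·y'
  d/dx[-17] = 0
Adding these up, d/dx[F] = 0 becomes
  (y + 1) + (x + 6)·y' = 0,
so isolating y',
  dy/dx = -(y + 1)/(x + 6) = (-y - 1)/(x + 6)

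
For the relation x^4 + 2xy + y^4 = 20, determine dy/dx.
Apply d/dx to both sides, remembering that y depends on x. Each occurrence of y therefore brings in a y' = dy/dx via the chain rule.

With F(x, y) equal to the left-hand side minus the right, differentiate F term by term:
  d/dx[x^4] = 4x^3
  d/dx[2xy] = 2x·y' + 2y
  d/dx[y^4] = 4y^3·y'
  d/dx[-20] = 0
Adding these up, d/dx[F] = 0 becomes
  (4x^3 + 2y) + (2x + 4y^3)·y' = 0,
so isolating y',
  dy/dx = -(4x^3 + 2y)/(2x + 4y^3) = (-2x^3 - y)/(x + 2y^3)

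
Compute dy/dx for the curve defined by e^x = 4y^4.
Take d/dx of both sides. Since y is implicitly a function of x, the chain rule attaches a y' = dy/dx factor whenever we differentiate through y.

Set F(x, y) = (left side) − (right side), so the curve is F = 0. Differentiating each term of F:
  d/dx[-4y^4] = -16y^3·y'
  d/dx[e^(x)] = e^(x)

Collecting, the y'-free part is the partial derivative in x and the y' coefficient is the partial derivative in y:
  ∂F/∂x = e^(x)
  ∂F/∂y = -16y^3

so d/dx[F(x, y(x))] = ∂F/∂x + (∂F/∂y)·y' = 0. Rearranging,
  dy/dx = -(∂F/∂x)/(∂F/∂y) = -(e^(x))/(-16y^3) = e^(x)/(16y^3)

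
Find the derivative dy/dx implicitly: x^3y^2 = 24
Differentiate both sides with respect to x, treating y as y(x). By the chain rule, any term containing y contributes a factor of y' = dy/dx when we differentiate it.

Move every term to one side and write the relation as F(x, y) = 0. Term by term,
  d/dx[x^3y^2] = 2x^3y·y' + 3x^2y^2
  d/dx[-24] = 0

The pieces without y' make up ∂F/∂x and the coefficient of y' is ∂F/∂y:
  ∂F/∂x = 3x^2y^2,
  ∂F/∂y = 2x^3y.

Since d/dx[F] = ∂F/∂x + (∂F/∂y)·y' = 0, solve for y':
  (∂F/∂y)·y' = -∂F/∂x
  dy/dx = -(∂F/∂x)/(∂F/∂y) = -(3x^2y^2)/(2x^3y) = -3y/(2x)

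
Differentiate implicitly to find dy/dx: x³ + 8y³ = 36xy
Differentiate both sides with respect to x, treating y as y(x). By the chain rule, any term containing y contributes a factor of y' = dy/dx when we differentiate it.

Move every term to one side and write the relation as F(x, y) = 0. Term by term,
  d/dx[x^3] = 3x^2
  d/dx[-36xy] = -36x·y' - 36y
  d/dx[8y^3] = 24y^2·y'

The pieces without y' make up ∂F/∂x and the coefficient of y' is ∂F/∂y:
  ∂F/∂x = 3x^2 - 36y,
  ∂F/∂y = -36x + 24y^2.

Since d/dx[F] = ∂F/∂x + (∂F/∂y)·y' = 0, solve for y':
  (∂F/∂y)·y' = -∂F/∂x
  dy/dx = -(∂F/∂x)/(∂F/∂y) = -(3x^2 - 36y)/(-36x + 24y^2) = (x^2 - 12y)/(4(3x - 2y^2))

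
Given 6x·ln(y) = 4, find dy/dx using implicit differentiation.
Apply d/dx to both sides, remembering that y depends on x. Each occurrence of y therefore brings in a y' = dy/dx via the chain rule.

With F(x, y) equal to the left-hand side minus the right, differentiate F term by term:
  d/dx[6x·ln(y)] = 6x·y'/y + 6ln(y)
  d/dx[-4] = 0
Adding these up, d/dx[F] = 0 becomes
  (6ln(y)) + (6x/y)·y' = 0,
so isolating y',
  dy/dx = -(6ln(y))/(6x/y) = -y·ln(y)/x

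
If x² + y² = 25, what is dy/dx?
Take d/dx of both sides. Since y is implicitly a function of x, the chain rule attaches a y' = dy/dx factor whenever we differentiate through y.

Set F(x, y) = (left side) − (right side), so the curve is F = 0. Differentiating each term of F:
  d/dx[x^2] = 2x
  d/dx[y^2] = 2y·y'
  d/dx[-25] = 0

Collecting, the y'-free part is the partial derivative in x and the y' coefficient is the partial derivative in y:
  ∂F/∂x = 2x
  ∂F/∂y = 2y

so d/dx[F(x, y(x))] = ∂F/∂x + (∂F/∂y)·y' = 0. Rearranging,
  dy/dx = -(∂F/∂x)/(∂F/∂y) = -(2x)/(2y) = -x/y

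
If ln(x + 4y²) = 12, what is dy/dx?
Differentiate both sides with respect to x, treating y as y(x). By the chain rule, any term containing y contributes a factor of y' = dy/dx when we differentiate it.

Move every term to one side and write the relation as F(x, y) = 0. Term by term,
  d/dx[ln(x + 4y^2)] = (8y·y' + 1)/(x + 4y^2)
  d/dx[-12] = 0

The pieces without y' make up ∂F/∂x and the coefficient of y' is ∂F/∂y:
  ∂F/∂x = 1/(x + 4y^2),
  ∂F/∂y = 8y/(x + 4y^2).

Since d/dx[F] = ∂F/∂x + (∂F/∂y)·y' = 0, solve for y':
  (∂F/∂y)·y' = -∂F/∂x
  dy/dx = -(∂F/∂x)/(∂F/∂y) = -(1/(x + 4y^2))/(8y/(x + 4y^2)) = -1/(8y)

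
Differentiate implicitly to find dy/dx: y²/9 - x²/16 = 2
Differentiate both sides with respect to x, treating y as y(x). By the chain rule, any term containing y contributes a factor of y' = dy/dx when we differentiate it.

Move every term to one side and write the relation as F(x, y) = 0. Term by term,
  d/dx[-x^2/16] = -x/8
  d/dx[y^2/9] = 2y·y'/9
  d/dx[-2] = 0

The pieces without y' make up ∂F/∂x and the coefficient of y' is ∂F/∂y:
  ∂F/∂x = -x/8,
  ∂F/∂y = 2y/9.

Since d/dx[F] = ∂F/∂x + (∂F/∂y)·y' = 0, solve for y':
  (∂F/∂y)·y' = -∂F/∂x
  dy/dx = -(∂F/∂x)/(∂F/∂y) = -(-x/8)/(2y/9) = 9x/(16y)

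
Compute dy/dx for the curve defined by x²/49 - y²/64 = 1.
Take d/dx of both sides. Since y is implicitly a function of x, the chain rule attaches a y' = dy/dx factor whenever we differentiate through y.

Set F(x, y) = (left side) − (right side), so the curve is F = 0. Differentiating each term of F:
  d/dx[x^2/49] = 2x/49
  d/dx[-y^2/64] = -y·y'/32
  d/dx[-1] = 0

Collecting, the y'-free part is the partial derivative in x and the y' coefficient is the partial derivative in y:
  ∂F/∂x = 2x/49
  ∂F/∂y = -y/32

so d/dx[F(x, y(x))] = ∂F/∂x + (∂F/∂y)·y' = 0. Rearranging,
  dy/dx = -(∂F/∂x)/(∂F/∂y) = -(2x/49)/(-y/32) = 64x/(49y)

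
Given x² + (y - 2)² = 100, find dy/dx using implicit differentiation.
Differentiate both sides with respect to x, treating y as y(x). By the chain rule, any term containing y contributes a factor of y' = dy/dx when we differentiate it.

Move every term to one side and write the relation as F(x, y) = 0. Term by term,
  d/dx[x^2] = 2x
  d/dx[(y - 2)^2] = 2·y'(y - 2)
  d/dx[-100] = 0

The pieces without y' make up ∂F/∂x and the coefficient of y' is ∂F/∂y:
  ∂F/∂x = 2x,
  ∂F/∂y = 2y - 4.

Since d/dx[F] = ∂F/∂x + (∂F/∂y)·y' = 0, solve for y':
  (∂F/∂y)·y' = -∂F/∂x
  dy/dx = -(∂F/∂x)/(∂F/∂y) = -(2x)/(2y - 4) = -x/(y - 2)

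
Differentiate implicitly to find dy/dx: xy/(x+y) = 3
Take d/dx of both sides. Since y is implicitly a function of x, the chain rule attaches a y' = dy/dx factor whenever we differentiate through y.

Set F(x, y) = (left side) − (right side), so the curve is F = 0. Differentiating each term of F:
  d/dx[xy/(x + y)] = xy(-y' - 1)/(x + y)^2 + x·y'/(x + y) + y/(x + y)
  d/dx[-3] = 0

Collecting, the y'-free part is the partial derivative in x and the y' coefficient is the partial derivative in y:
  ∂F/∂x = -xy/(x + y)^2 + y/(x + y)
  ∂F/∂y = -xy/(x + y)^2 + x/(x + y)

so d/dx[F(x, y(x))] = ∂F/∂x + (∂F/∂y)·y' = 0. Rearranging,
  dy/dx = -(∂F/∂x)/(∂F/∂y) = -(-xy/(x + y)^2 + y/(x + y))/(-xy/(x + y)^2 + x/(x + y))
        = -(y^2/(x + y)^2)/(x^2/(x + y)^2) = -y^2/x^2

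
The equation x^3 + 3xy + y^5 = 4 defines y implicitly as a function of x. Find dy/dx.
Take d/dx of both sides. Since y is implicitly a function of x, the chain rule attaches a y' = dy/dx factor whenever we differentiate through y.

Set F(x, y) = (left side) − (right side), so the curve is F = 0. Differentiating each term of F:
  d/dx[x^3] = 3x^2
  d/dx[3xy] = 3x·y' + 3y
  d/dx[y^5] = 5y^4·y'
  d/dx[-4] = 0

Collecting, the y'-free part is the partial derivative in x and the y' coefficient is the partial derivative in y:
  ∂F/∂x = 3x^2 + 3y
  ∂F/∂y = 3x + 5y^4

so d/dx[F(x, y(x))] = ∂F/∂x + (∂F/∂y)·y' = 0. Rearranging,
  dy/dx = -(∂F/∂x)/(∂F/∂y) = -(3x^2 + 3y)/(3x + 5y^4) = 3(-x^2 - y)/(3x + 5y^4)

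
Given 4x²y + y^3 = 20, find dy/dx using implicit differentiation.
Differentiate the relation implicitly: treat y = y(x) and apply the chain rule, so every y-derivative picks up a y' = dy/dx factor.

With everything moved to the left-hand side, differentiate term by term:
  d/dx[4x^2y] = 4x^2·y' + 8xy
  d/dx[y^3] = 3y^2·y'
  d/dx[-20] = 0

Separating the contributions that come from x directly and those that come through y:
  without y':      8xy
  multiplying y':  4x^2 + 3y^2

so (8xy) + (4x^2 + 3y^2)·y' = 0, and therefore
  dy/dx = -(8xy)/(4x^2 + 3y^2) = -8xy/(4x^2 + 3y^2)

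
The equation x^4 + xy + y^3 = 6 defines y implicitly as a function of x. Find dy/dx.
Differentiate the relation implicitly: treat y = y(x) and apply the chain rule, so every y-derivative picks up a y' = dy/dx factor.

With everything moved to the left-hand side, differentiate term by term:
  d/dx[x^4] = 4x^3
  d/dx[xy] = x·y' + y
  d/dx[y^3] = 3y^2·y'
  d/dx[-6] = 0

Separating the contributions that come from x directly and those that come through y:
  without y':      4x^3 + y
  multiplying y':  x + 3y^2

so (4x^3 + y) + (x + 3y^2)·y' = 0, and therefore
  dy/dx = -(4x^3 + y)/(x + 3y^2) = (-4x^3 - y)/(x + 3y^2)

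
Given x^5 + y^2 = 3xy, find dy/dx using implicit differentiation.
Differentiate both sides with respect to x, treating y as y(x). By the chain rule, any term containing y contributes a factor of y' = dy/dx when we differentiate it.

Move every term to one side and write the relation as F(x, y) = 0. Term by term,
  d/dx[x^5] = 5x^4
  d/dx[-3xy] = -3x·y' - 3y
  d/dx[y^2] = 2y·y'

The pieces without y' make up ∂F/∂x and the coefficient of y' is ∂F/∂y:
  ∂F/∂x = 5x^4 - 3y,
  ∂F/∂y = -3x + 2y.

Since d/dx[F] = ∂F/∂x + (∂F/∂y)·y' = 0, solve for y':
  (∂F/∂y)·y' = -∂F/∂x
  dy/dx = -(∂F/∂x)/(∂F/∂y) = -(5x^4 - 3y)/(-3x + 2y) = (5x^4 - 3y)/(3x - 2y)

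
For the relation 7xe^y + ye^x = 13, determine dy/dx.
Apply d/dx to both sides, remembering that y depends on x. Each occurrence of y therefore brings in a y' = dy/dx via the chain rule.

With F(x, y) equal to the left-hand side minus the right, differentiate F term by term:
  d/dx[7x·e^(y)] = 7x·y'·e^(y) + 7e^(y)
  d/dx[y·e^(x)] = y·e^(x) + y'·e^(x)
  d/dx[-13] = 0
Adding these up, d/dx[F] = 0 becomes
  (y·e^(x) + 7e^(y)) + (7x·e^(y) + e^(x))·y' = 0,
so isolating y',
  dy/dx = -(y·e^(x) + 7e^(y))/(7x·e^(y) + e^(x)) = (-y·e^(x) - 7e^(y))/(7x·e^(y) + e^(x))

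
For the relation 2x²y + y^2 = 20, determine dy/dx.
Take d/dx of both sides. Since y is implicitly a function of x, the chain rule attaches a y' = dy/dx factor whenever we differentiate through y.

Set F(x, y) = (left side) − (right side), so the curve is F = 0. Differentiating each term of F:
  d/dx[2x^2y] = 2x^2·y' + 4xy
  d/dx[y^2] = 2y·y'
  d/dx[-20] = 0

Collecting, the y'-free part is the partial derivative in x and the y' coefficient is the partial derivative in y:
  ∂F/∂x = 4xy
  ∂F/∂y = 2x^2 + 2y

so d/dx[F(x, y(x))] = ∂F/∂x + (∂F/∂y)·y' = 0. Rearranging,
  dy/dx = -(∂F/∂x)/(∂F/∂y) = -(4xy)/(2x^2 + 2y) = -2xy/(x^2 + y)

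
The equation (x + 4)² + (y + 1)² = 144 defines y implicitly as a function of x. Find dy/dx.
Take d/dx of both sides. Since y is implicitly a function of x, the chain rule attaches a y' = dy/dx factor whenever we differentiate through y.

Set F(x, y) = (left side) − (right side), so the curve is F = 0. Differentiating each term of F:
  d/dx[(x + 4)^2] = 2x + 8
  d/dx[(y + 1)^2] = 2·y'(y + 1)
  d/dx[-144] = 0

Collecting, the y'-free part is the partial derivative in x and the y' coefficient is the partial derivative in y:
  ∂F/∂x = 2x + 8
  ∂F/∂y = 2y + 2

so d/dx[F(x, y(x))] = ∂F/∂x + (∂F/∂y)·y' = 0. Rearranging,
  dy/dx = -(∂F/∂x)/(∂F/∂y) = -(2x + 8)/(2y + 2) = (-x - 4)/(y + 1)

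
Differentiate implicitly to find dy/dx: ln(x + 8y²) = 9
Apply d/dx to both sides, remembering that y depends on x. Each occurrence of y therefore brings in a y' = dy/dx via the chain rule.

With F(x, y) equal to the left-hand side minus the right, differentiate F term by term:
  d/dx[ln(x + 8y^2)] = (16y·y' + 1)/(x + 8y^2)
  d/dx[-9] = 0
Adding these up, d/dx[F] = 0 becomes
  (1/(x + 8y^2)) + (16y/(x + 8y^2))·y' = 0,
so isolating y',
  dy/dx = -(1/(x + 8y^2))/(16y/(x + 8y^2)) = -1/(16y)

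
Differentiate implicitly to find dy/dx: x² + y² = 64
Take d/dx of both sides. Since y is implicitly a function of x, the chain rule attaches a y' = dy/dx factor whenever we differentiate through y.

Set F(x, y) = (left side) − (right side), so the curve is F = 0. Differentiating each term of F:
  d/dx[x^2] = 2x
  d/dx[y^2] = 2y·y'
  d/dx[-64] = 0

Collecting, the y'-free part is the partial derivative in x and the y' coefficient is the partial derivative in y:
  ∂F/∂x = 2x
  ∂F/∂y = 2y

so d/dx[F(x, y(x))] = ∂F/∂x + (∂F/∂y)·y' = 0. Rearranging,
  dy/dx = -(∂F/∂x)/(∂F/∂y) = -(2x)/(2y) = -x/y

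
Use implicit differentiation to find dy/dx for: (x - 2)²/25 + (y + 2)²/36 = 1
Take d/dx of both sides. Since y is implicitly a function of x, the chain rule attaches a y' = dy/dx factor whenever we differentiate through y.

Set F(x, y) = (left side) − (right side), so the curve is F = 0. Differentiating each term of F:
  d/dx[(x - 2)^2/25] = 2x/25 - 4/25
  d/dx[(y + 2)^2/36] = y'(y + 2)/18
  d/dx[-1] = 0

Collecting, the y'-free part is the partial derivative in x and the y' coefficient is the partial derivative in y:
  ∂F/∂x = 2x/25 - 4/25
  ∂F/∂y = y/18 + 1/9

so d/dx[F(x, y(x))] = ∂F/∂x + (∂F/∂y)·y' = 0. Rearranging,
  dy/dx = -(∂F/∂x)/(∂F/∂y) = -(2x/25 - 4/25)/(y/18 + 1/9)
        = -(2(x - 2)/25)/((y + 2)/18) = 36(2 - x)/(25(y + 2))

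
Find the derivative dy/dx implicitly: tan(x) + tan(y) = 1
Differentiate the relation implicitly: treat y = y(x) and apply the chain rule, so every y-derivative picks up a y' = dy/dx factor.

With everything moved to the left-hand side, differentiate term by term:
  d/dx[tan(x)] = tan(x)^2 + 1
  d/dx[tan(y)] = y'(tan(y)^2 + 1)
  d/dx[-1] = 0

Separating the contributions that come from x directly and those that come through y:
  without y':      tan(x)^2 + 1
  multiplying y':  tan(y)^2 + 1

so (tan(x)^2 + 1) + (tan(y)^2 + 1)·y' = 0, and therefore
  dy/dx = -(tan(x)^2 + 1)/(tan(y)^2 + 1) = -cos(y)^2/cos(x)^2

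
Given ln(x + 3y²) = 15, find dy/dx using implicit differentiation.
Take d/dx of both sides. Since y is implicitly a function of x, the chain rule attaches a y' = dy/dx factor whenever we differentiate through y.

Set F(x, y) = (left side) − (right side), so the curve is F = 0. Differentiating each term of F:
  d/dx[ln(x + 3y^2)] = (6y·y' + 1)/(x + 3y^2)
  d/dx[-15] = 0

Collecting, the y'-free part is the partial derivative in x and the y' coefficient is the partial derivative in y:
  ∂F/∂x = 1/(x + 3y^2)
  ∂F/∂y = 6y/(x + 3y^2)

so d/dx[F(x, y(x))] = ∂F/∂x + (∂F/∂y)·y' = 0. Rearranging,
  dy/dx = -(∂F/∂x)/(∂F/∂y) = -(1/(x + 3y^2))/(6y/(x + 3y^2)) = -1/(6y)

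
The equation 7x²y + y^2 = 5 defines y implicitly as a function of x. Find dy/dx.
Differentiate both sides with respect to x, treating y as y(x). By the chain rule, any term containing y contributes a factor of y' = dy/dx when we differentiate it.

Move every term to one side and write the relation as F(x, y) = 0. Term by term,
  d/dx[7x^2y] = 7x^2·y' + 14xy
  d/dx[y^2] = 2y·y'
  d/dx[-5] = 0

The pieces without y' make up ∂F/∂x and the coefficient of y' is ∂F/∂y:
  ∂F/∂x = 14xy,
  ∂F/∂y = 7x^2 + 2y.

Since d/dx[F] = ∂F/∂x + (∂F/∂y)·y' = 0, solve for y':
  (∂F/∂y)·y' = -∂F/∂x
  dy/dx = -(∂F/∂x)/(∂F/∂y) = -(14xy)/(7x^2 + 2y) = -14xy/(7x^2 + 2y)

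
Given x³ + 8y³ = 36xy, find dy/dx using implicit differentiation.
Apply d/dx to both sides, remembering that y depends on x. Each occurrence of y therefore brings in a y' = dy/dx via the chain rule.

With F(x, y) equal to the left-hand side minus the right, differentiate F term by term:
  d/dx[x^3] = 3x^2
  d/dx[-36xy] = -36x·y' - 36y
  d/dx[8y^3] = 24y^2·y'
Adding these up, d/dx[F] = 0 becomes
  (3x^2 - 36y) + (-36x + 24y^2)·y' = 0,
so isolating y',
  dy/dx = -(3x^2 - 36y)/(-36x + 24y^2) = (x^2 - 12y)/(4(3x - 2y^2))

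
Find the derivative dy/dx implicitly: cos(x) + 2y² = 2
Differentiate the relation implicitly: treat y = y(x) and apply the chain rule, so every y-derivative picks up a y' = dy/dx factor.

With everything moved to the left-hand side, differentiate term by term:
  d/dx[2y^2] = 4y·y'
  d/dx[cos(x)] = -sin(x)
  d/dx[-2] = 0

Separating the contributions that come from x directly and those that come through y:
  without y':      -sin(x)
  multiplying y':  4y

so (-sin(x)) + (4y)·y' = 0, and therefore
  dy/dx = -(-sin(x))/(4y) = sin(x)/(4y)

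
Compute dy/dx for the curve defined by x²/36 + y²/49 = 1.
Apply d/dx to both sides, remembering that y depends on x. Each occurrence of y therefore brings in a y' = dy/dx via the chain rule.

With F(x, y) equal to the left-hand side minus the right, differentiate F term by term:
  d/dx[x^2/36] = x/18
  d/dx[y^2/49] = 2y·y'/49
  d/dx[-1] = 0
Adding these up, d/dx[F] = 0 becomes
  (x/18) + (2y/49)·y' = 0,
so isolating y',
  dy/dx = -(x/18)/(2y/49) = -49x/(36y)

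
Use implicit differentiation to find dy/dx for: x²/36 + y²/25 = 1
Apply d/dx to both sides, remembering that y depends on x. Each occurrence of y therefore brings in a y' = dy/dx via the chain rule.

With F(x, y) equal to the left-hand side minus the right, differentiate F term by term:
  d/dx[x^2/36] = x/18
  d/dx[y^2/25] = 2y·y'/25
  d/dx[-1] = 0
Adding these up, d/dx[F] = 0 becomes
  (x/18) + (2y/25)·y' = 0,
so isolating y',
  dy/dx = -(x/18)/(2y/25) = -25x/(36y)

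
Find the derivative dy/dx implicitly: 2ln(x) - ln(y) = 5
Differentiate the relation implicitly: treat y = y(x) and apply the chain rule, so every y-derivative picks up a y' = dy/dx factor.

With everything moved to the left-hand side, differentiate term by term:
  d/dx[2ln(x)] = 2/x
  d/dx[-ln(y)] = -y'/y
  d/dx[-5] = 0

Separating the contributions that come from x directly and those that come through y:
  without y':      2/x
  multiplying y':  -1/y

so (2/x) + (-1/y)·y' = 0, and therefore
  dy/dx = -(2/x)/(-1/y) = 2y/x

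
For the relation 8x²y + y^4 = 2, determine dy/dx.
Apply d/dx to both sides, remembering that y depends on x. Each occurrence of y therefore brings in a y' = dy/dx via the chain rule.

With F(x, y) equal to the left-hand side minus the right, differentiate F term by term:
  d/dx[8x^2y] = 8x^2·y' + 16xy
  d/dx[y^4] = 4y^3·y'
  d/dx[-2] = 0
Adding these up, d/dx[F] = 0 becomes
  (16xy) + (8x^2 + 4y^3)·y' = 0,
so isolating y',
  dy/dx = -(16xy)/(8x^2 + 4y^3) = -4xy/(2x^2 + y^3)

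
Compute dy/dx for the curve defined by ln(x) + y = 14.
Apply d/dx to both sides, remembering that y depends on x. Each occurrence of y therefore brings in a y' = dy/dx via the chain rule.

With F(x, y) equal to the left-hand side minus the right, differentiate F term by term:
  d/dx[y] = y'
  d/dx[ln(x)] = 1/x
  d/dx[-14] = 0
Adding these up, d/dx[F] = 0 becomes
  (1/x) + (1)·y' = 0,
so isolating y',
  dy/dx = -(1/x)/(1) = -1/x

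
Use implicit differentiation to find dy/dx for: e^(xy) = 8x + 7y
Differentiate the relation implicitly: treat y = y(x) and apply the chain rule, so every y-derivative picks up a y' = dy/dx factor.

With everything moved to the left-hand side, differentiate term by term:
  d/dx[-8x] = -8
  d/dx[-7y] = -7·y'
  d/dx[e^(xy)] = (x·y' + y)·e^(xy)

Separating the contributions that come from x directly and those that come through y:
  without y':      y·e^(xy) - 8
  multiplying y':  x·e^(xy) - 7

so (y·e^(xy) - 8) + (x·e^(xy) - 7)·y' = 0, and therefore
  dy/dx = -(y·e^(xy) - 8)/(x·e^(xy) - 7) = (-y·e^(xy) + 8)/(x·e^(xy) - 7)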